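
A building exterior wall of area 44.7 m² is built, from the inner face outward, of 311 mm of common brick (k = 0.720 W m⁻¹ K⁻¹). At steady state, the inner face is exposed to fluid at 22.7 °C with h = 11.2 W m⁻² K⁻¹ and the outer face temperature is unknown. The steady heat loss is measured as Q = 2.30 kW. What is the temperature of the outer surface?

T_out = -4.12 °C

Sum the resistances:
  R_conv,in = 1/(hA) = 1/(11.2·44.7) = 0.001997 K/W
  R_common brick = L/(kA) = 0.311/(0.720·44.7) = 0.009663 K/W
ΣR = 0.01166 K/W
ΔT = Q·ΣR = 2300 × 0.01166 = 26.82 K
Heat flows outward, so T_out = T_in − ΔT = 22.7 − 26.82 = -4.12 °C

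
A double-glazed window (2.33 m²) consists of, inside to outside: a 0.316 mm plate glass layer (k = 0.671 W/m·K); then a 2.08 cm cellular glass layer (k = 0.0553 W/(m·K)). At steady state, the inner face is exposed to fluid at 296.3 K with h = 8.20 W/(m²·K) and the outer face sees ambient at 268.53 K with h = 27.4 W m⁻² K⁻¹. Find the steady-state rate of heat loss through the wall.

Resistance network (inner→outer):
  R_conv,in = 1/(hA) = 1/(8.20·2.33) = 0.05234 K/W
  R_plate glass = L/(kA) = 3.16×10^-4/(0.671·2.33) = 2.021×10^-4 K/W
  R_cellular glass = L/(kA) = 0.0208/(0.0553·2.33) = 0.1614 K/W
  R_conv,out = 1/(hA) = 1/(27.4·2.33) = 0.01566 K/W
ΣR = 0.05234 + 2.021×10^-4 + 0.1614 + 0.01566 = 0.2296 K/W
Q = ΔT/ΣR = (296.3 K − 268.53 K)/0.2296 = 121 W

Q = 121 W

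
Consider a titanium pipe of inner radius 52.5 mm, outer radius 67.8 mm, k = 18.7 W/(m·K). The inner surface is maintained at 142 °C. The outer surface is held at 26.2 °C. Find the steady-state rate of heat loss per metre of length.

Q' = 2πk·ΔT/ln(r₂/r₁) = 2π × 18.7 × 115.8 / ln(0.0678/0.0525) = 53200 W/m

Q' = 53200 W/m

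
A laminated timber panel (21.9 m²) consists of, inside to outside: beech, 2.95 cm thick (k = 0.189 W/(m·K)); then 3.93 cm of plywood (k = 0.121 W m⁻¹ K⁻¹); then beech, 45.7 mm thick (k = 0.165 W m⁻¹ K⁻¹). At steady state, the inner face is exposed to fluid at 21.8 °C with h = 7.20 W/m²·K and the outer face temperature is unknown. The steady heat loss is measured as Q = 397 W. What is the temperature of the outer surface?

T_out = 5.54 °C

Series resistances:
  R_conv,in = 1/(hA) = 1/(7.20·21.9) = 0.006342 K/W
  R_beech = L/(kA) = 0.0295/(0.189·21.9) = 0.007127 K/W
  R_plywood = L/(kA) = 0.0393/(0.121·21.9) = 0.01483 K/W
  R_beech = L/(kA) = 0.0457/(0.165·21.9) = 0.01265 K/W
ΣR = 0.04095 K/W
ΔT = Q·ΣR = 397 × 0.04095 = 16.26 K
Heat flows outward, so T_out = T_in − ΔT = 21.8 − 16.26 = 5.54 °C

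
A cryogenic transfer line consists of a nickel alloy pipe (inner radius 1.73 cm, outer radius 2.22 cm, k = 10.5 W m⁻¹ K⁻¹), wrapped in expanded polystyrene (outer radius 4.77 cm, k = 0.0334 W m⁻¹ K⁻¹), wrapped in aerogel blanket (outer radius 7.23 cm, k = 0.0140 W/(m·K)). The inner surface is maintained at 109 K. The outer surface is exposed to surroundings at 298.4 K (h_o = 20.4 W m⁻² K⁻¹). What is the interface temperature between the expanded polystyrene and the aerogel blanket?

Resistance network (inner→outer):
  R'_nickel alloy = ln(0.0222/0.0173)/(2πk) = 0.2494/(2π·10.5) = 0.003780 m·K/W
  R'_expanded polystyrene = ln(0.0477/0.0222)/(2πk) = 0.7648/(2π·0.0334) = 3.645 m·K/W
  R'_aerogel blanket = ln(0.0723/0.0477)/(2πk) = 0.4159/(2π·0.0140) = 4.728 m·K/W
  R'_conv,out = 1/(2πr h) = 1/(2π·0.0723·20.4) = 0.1079 m·K/W
ΣR = 0.003780 + 3.645 + 4.728 + 0.1079 = 8.485 m·K/W
Q' = ΔT/ΣR = (109 K − 298.4 K)/8.485 = -22.32 W/m
From the inner boundary to the expanded polystyrene/aerogel blanket interface, ΣR_partial = 3.649 m·K/W.
T_interface = T_in − Q'·ΣR_partial = 109 K − (-22.32)(3.649) = 190.4 K

T = 190.4 K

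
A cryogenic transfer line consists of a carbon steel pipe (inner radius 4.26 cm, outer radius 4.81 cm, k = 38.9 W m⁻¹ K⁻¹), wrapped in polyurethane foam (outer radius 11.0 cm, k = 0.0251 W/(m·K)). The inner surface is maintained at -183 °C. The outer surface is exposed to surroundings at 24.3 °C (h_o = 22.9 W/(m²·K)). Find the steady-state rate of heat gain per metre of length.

Q' = 39.0 W/m

Series thermal resistances, inner to outer:
  R'_carbon steel = ln(0.0481/0.0426)/(2πk) = 0.1214/(2π·38.9) = 4.968×10^-4 m·K/W
  R'_polyurethane foam = ln(0.110/0.0481)/(2πk) = 0.8272/(2π·0.0251) = 5.245 m·K/W
  R'_conv,out = 1/(2πr h) = 1/(2π·0.110·22.9) = 0.06318 m·K/W
ΣR = 4.968×10^-4 + 5.245 + 0.06318 = 5.309 m·K/W
Q' = ΔT/ΣR = (-183 °C − 24.3 °C)/5.309 = -39.0 W/m
(Negative Q' ⇒ heat flows inward; heat gain = 39.0 W/m.)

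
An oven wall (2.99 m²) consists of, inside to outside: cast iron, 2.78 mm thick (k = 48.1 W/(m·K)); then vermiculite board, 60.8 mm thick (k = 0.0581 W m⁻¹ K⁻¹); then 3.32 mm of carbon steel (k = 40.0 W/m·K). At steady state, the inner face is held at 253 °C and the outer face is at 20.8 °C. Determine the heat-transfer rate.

Resistance network (inner→outer):
  R_cast iron = L/(kA) = 0.00278/(48.1·2.99) = 1.933×10^-5 K/W
  R_vermiculite board = L/(kA) = 0.0608/(0.0581·2.99) = 0.3500 K/W
  R_carbon steel = L/(kA) = 0.00332/(40.0·2.99) = 2.776×10^-5 K/W
ΣR = 1.933×10^-5 + 0.3500 + 2.776×10^-5 = 0.3500 K/W
Q = ΔT/ΣR = (253 °C − 20.8 °C)/0.3500 = 663 W

Q = 663 W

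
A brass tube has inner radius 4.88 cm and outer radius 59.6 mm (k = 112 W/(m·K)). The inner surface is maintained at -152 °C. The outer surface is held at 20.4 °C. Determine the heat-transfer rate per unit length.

Q' = 6.07×10^5 W/m

Q' = 2πk·ΔT/ln(r₂/r₁) = 2π × 112 × 172.4 / ln(0.0596/0.0488) = 6.07×10^5 W/m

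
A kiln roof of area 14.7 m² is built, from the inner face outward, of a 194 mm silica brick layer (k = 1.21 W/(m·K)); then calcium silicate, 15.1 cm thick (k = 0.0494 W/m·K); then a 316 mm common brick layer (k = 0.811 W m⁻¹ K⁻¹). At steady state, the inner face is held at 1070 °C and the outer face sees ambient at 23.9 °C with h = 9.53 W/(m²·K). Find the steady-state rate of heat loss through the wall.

Series thermal resistances, inner to outer:
  R_silica brick = L/(kA) = 0.194/(1.21·14.7) = 0.01091 K/W
  R_calcium silicate = L/(kA) = 0.151/(0.0494·14.7) = 0.2079 K/W
  R_common brick = L/(kA) = 0.316/(0.811·14.7) = 0.02651 K/W
  R_conv,out = 1/(hA) = 1/(9.53·14.7) = 0.007138 K/W
ΣR = 0.01091 + 0.2079 + 0.02651 + 0.007138 = 0.2525 K/W
Q = ΔT/ΣR = (1070 °C − 23.9 °C)/0.2525 = 4140 W

Q = 4.14 kW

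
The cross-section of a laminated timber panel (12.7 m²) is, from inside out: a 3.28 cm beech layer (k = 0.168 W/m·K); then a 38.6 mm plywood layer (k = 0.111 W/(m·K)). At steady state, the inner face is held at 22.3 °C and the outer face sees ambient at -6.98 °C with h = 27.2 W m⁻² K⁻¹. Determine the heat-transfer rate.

Series thermal resistances, inner to outer:
  R_beech = L/(kA) = 0.0328/(0.168·12.7) = 0.01537 K/W
  R_plywood = L/(kA) = 0.0386/(0.111·12.7) = 0.02738 K/W
  R_conv,out = 1/(hA) = 1/(27.2·12.7) = 0.002895 K/W
ΣR = 0.01537 + 0.02738 + 0.002895 = 0.04565 K/W
Q = ΔT/ΣR = (22.3 °C − -6.98 °C)/0.04565 = 641 W

Q = 641 W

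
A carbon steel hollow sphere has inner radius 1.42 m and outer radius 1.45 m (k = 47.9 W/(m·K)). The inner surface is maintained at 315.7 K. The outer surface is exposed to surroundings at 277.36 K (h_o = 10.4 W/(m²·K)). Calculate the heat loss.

Q = 10500 W

Treat each layer as a resistance in series:
  R_carbon steel = (1/1.42 − 1/1.45)/(4πk) = 0.01457/(4π·47.9) = 2.421×10^-5 K/W
  R_conv,out = 1/(4πr²h) = 1/(4π·1.45²·10.4) = 0.003639 K/W
ΣR = 2.421×10^-5 + 0.003639 = 0.003663 K/W
Q = ΔT/ΣR = (315.7 K − 277.36 K)/0.003663 = 10500 W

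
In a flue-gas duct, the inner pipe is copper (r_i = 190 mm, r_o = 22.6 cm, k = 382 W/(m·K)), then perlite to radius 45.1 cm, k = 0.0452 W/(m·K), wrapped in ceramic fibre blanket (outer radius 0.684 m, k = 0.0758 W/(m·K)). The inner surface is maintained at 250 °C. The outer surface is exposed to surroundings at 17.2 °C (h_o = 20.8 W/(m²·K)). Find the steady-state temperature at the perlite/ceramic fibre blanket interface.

T = 79.3 °C

Treat each layer as a resistance in series:
  R'_copper = ln(0.226/0.190)/(2πk) = 0.1735/(2π·382) = 7.229×10^-5 m·K/W
  R'_perlite = ln(0.451/0.226)/(2πk) = 0.6909/(2π·0.0452) = 2.433 m·K/W
  R'_ceramic fibre blanket = ln(0.684/0.451)/(2πk) = 0.4165/(2π·0.0758) = 0.8745 m·K/W
  R'_conv,out = 1/(2πr h) = 1/(2π·0.684·20.8) = 0.01119 m·K/W
ΣR = 7.229×10^-5 + 2.433 + 0.8745 + 0.01119 = 3.319 m·K/W
Q' = ΔT/ΣR = (250 °C − 17.2 °C)/3.319 = 70.14 W/m
From the inner boundary to the perlite/ceramic fibre blanket interface, ΣR_partial = 2.433 m·K/W.
T_interface = T_in − Q'·ΣR_partial = 250 °C − (70.14)(2.433) = 79.3 °C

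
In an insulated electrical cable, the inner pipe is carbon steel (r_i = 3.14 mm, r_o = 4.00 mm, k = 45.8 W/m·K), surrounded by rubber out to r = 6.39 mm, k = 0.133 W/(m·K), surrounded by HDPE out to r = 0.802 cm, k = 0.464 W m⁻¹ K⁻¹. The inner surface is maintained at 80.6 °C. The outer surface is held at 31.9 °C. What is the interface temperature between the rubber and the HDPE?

T = 37.8 °C

Resistance network (inner→outer):
  R'_carbon steel = ln(0.00400/0.00314)/(2πk) = 0.2421/(2π·45.8) = 8.412×10^-4 m·K/W
  R'_rubber = ln(0.00639/0.00400)/(2πk) = 0.4684/(2π·0.133) = 0.5606 m·K/W
  R'_HDPE = ln(0.00802/0.00639)/(2πk) = 0.2272/(2π·0.464) = 0.07793 m·K/W
ΣR = 8.412×10^-4 + 0.5606 + 0.07793 = 0.6394 m·K/W
Q' = ΔT/ΣR = (80.6 °C − 31.9 °C)/0.6394 = 76.17 W/m
From the inner boundary to the rubber/HDPE interface, ΣR_partial = 0.5614 m·K/W.
T_interface = T_in − Q'·ΣR_partial = 80.6 °C − (76.17)(0.5614) = 37.8 °C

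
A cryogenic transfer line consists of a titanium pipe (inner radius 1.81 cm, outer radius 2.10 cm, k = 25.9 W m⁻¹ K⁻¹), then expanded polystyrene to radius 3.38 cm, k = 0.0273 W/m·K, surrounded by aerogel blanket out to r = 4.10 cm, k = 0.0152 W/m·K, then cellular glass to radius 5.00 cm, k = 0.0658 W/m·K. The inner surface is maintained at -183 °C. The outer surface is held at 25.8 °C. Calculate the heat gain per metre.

Resistance network (inner→outer):
  R'_titanium = ln(0.0210/0.0181)/(2πk) = 0.1486/(2π·25.9) = 9.132×10^-4 m·K/W
  R'_expanded polystyrene = ln(0.0338/0.0210)/(2πk) = 0.4759/(2π·0.0273) = 2.775 m·K/W
  R'_aerogel blanket = ln(0.0410/0.0338)/(2πk) = 0.1931/(2π·0.0152) = 2.022 m·K/W
  R'_cellular glass = ln(0.0500/0.0410)/(2πk) = 0.1985/(2π·0.0658) = 0.4800 m·K/W
ΣR = 9.132×10^-4 + 2.775 + 2.022 + 0.4800 = 5.278 m·K/W
Q' = ΔT/ΣR = (-183 °C − 25.8 °C)/5.278 = -39.6 W/m
(Negative Q' ⇒ heat flows inward; heat gain = 39.6 W/m.)

Q' = 39.6 W/m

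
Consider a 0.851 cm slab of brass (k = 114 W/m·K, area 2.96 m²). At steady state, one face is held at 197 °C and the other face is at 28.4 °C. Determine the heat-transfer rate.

Q = 6.69×10^6 W

Q = kA·ΔT/L = 114 × 2.96 × |197 °C − 28.4 °C| / 0.00851 = 6.69×10^6 W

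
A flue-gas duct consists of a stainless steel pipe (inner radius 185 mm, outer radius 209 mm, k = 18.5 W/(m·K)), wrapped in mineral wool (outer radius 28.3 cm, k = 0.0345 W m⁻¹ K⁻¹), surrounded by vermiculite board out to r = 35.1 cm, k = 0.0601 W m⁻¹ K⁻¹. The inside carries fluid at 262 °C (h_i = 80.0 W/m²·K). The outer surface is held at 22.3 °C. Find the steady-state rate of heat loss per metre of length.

Treat each layer as a resistance in series:
  R'_conv,in = 1/(2πr h) = 1/(2π·0.185·80.0) = 0.01075 m·K/W
  R'_stainless steel = ln(0.209/0.185)/(2πk) = 0.1220/(2π·18.5) = 0.001049 m·K/W
  R'_mineral wool = ln(0.283/0.209)/(2πk) = 0.3031/(2π·0.0345) = 1.398 m·K/W
  R'_vermiculite board = ln(0.351/0.283)/(2πk) = 0.2153/(2π·0.0601) = 0.5703 m·K/W
ΣR = 0.01075 + 0.001049 + 1.398 + 0.5703 = 1.980 m·K/W
Q' = ΔT/ΣR = (262 °C − 22.3 °C)/1.980 = 121 W/m

Q' = 121 W/m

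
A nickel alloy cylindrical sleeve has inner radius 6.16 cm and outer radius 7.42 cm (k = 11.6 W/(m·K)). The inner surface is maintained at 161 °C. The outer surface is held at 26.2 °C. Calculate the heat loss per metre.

Q' = 2πk·ΔT/ln(r₂/r₁) = 2π × 11.6 × 134.8 / ln(0.0742/0.0616) = 52800 W/m

Q' = 52.8 kW/m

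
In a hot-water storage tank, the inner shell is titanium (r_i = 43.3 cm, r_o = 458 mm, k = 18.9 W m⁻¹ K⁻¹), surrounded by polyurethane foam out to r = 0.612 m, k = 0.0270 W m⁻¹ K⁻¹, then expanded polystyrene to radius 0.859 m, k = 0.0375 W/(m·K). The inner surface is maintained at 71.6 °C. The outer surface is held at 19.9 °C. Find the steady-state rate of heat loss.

Resistance network (inner→outer):
  R_titanium = (1/0.433 − 1/0.458)/(4πk) = 0.1261/(4π·18.9) = 5.308×10^-4 K/W
  R_polyurethane foam = (1/0.458 − 1/0.612)/(4πk) = 0.5494/(4π·0.0270) = 1.619 K/W
  R_expanded polystyrene = (1/0.612 − 1/0.859)/(4πk) = 0.4698/(4π·0.0375) = 0.9970 K/W
ΣR = 5.308×10^-4 + 1.619 + 0.9970 = 2.617 K/W
Q = ΔT/ΣR = (71.6 °C − 19.9 °C)/2.617 = 19.8 W

Q = 19.8 W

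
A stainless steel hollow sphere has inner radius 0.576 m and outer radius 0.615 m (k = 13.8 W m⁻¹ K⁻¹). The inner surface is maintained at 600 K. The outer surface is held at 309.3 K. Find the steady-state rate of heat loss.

Q = 4πk·ΔT/(1/r₁ − 1/r₂) = 4π × 13.8 × 290.7 / (1/0.576 − 1/0.615) = 4.58×10^5 W

Q = 4.58×10^5 W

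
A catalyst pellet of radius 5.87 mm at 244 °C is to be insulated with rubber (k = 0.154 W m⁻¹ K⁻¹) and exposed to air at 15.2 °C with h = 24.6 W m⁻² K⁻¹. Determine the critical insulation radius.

r_cr = 1.25 cm

For a sphere, r_cr = 2k_ins/h = 2·0.154/24.6 = 0.0125 m = 1.25 cm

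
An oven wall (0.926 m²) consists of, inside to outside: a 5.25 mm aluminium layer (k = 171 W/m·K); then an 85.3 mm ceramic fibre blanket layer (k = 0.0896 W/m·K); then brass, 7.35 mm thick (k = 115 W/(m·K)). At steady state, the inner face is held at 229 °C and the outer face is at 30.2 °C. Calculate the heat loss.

Series thermal resistances, inner to outer:
  R_aluminium = L/(kA) = 0.00525/(171·0.926) = 3.316×10^-5 K/W
  R_ceramic fibre blanket = L/(kA) = 0.0853/(0.0896·0.926) = 1.028 K/W
  R_brass = L/(kA) = 0.00735/(115·0.926) = 6.902×10^-5 K/W
ΣR = 3.316×10^-5 + 1.028 + 6.902×10^-5 = 1.028 K/W
Q = ΔT/ΣR = (229 °C − 30.2 °C)/1.028 = 193 W

Q = 193 W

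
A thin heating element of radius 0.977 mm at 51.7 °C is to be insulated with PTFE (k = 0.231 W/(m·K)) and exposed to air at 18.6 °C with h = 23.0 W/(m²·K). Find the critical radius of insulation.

For a cylinder, r_cr = k_ins/h = 0.231/23.0 = 0.0100 m = 1.00 cm

r_cr = 1.00 cm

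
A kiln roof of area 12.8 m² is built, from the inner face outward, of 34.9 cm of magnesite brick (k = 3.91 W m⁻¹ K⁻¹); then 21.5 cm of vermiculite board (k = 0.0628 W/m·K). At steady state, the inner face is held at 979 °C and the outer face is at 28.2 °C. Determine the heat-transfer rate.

Q = 3460 W

Treat each layer as a resistance in series:
  R_magnesite brick = L/(kA) = 0.349/(3.91·12.8) = 0.006973 K/W
  R_vermiculite board = L/(kA) = 0.215/(0.0628·12.8) = 0.2675 K/W
ΣR = 0.006973 + 0.2675 = 0.2745 K/W
Q = ΔT/ΣR = (979 °C − 28.2 °C)/0.2745 = 3460 W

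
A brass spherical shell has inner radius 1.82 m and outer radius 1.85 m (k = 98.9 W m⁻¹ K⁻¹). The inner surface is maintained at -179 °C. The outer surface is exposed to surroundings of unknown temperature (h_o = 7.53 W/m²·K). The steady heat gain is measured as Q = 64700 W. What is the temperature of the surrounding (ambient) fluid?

T_out = 21.2 °C

Series resistances:
  R_brass = (1/1.82 − 1/1.85)/(4πk) = 0.008910/(4π·98.9) = 7.169×10^-6 K/W
  R_conv,out = 1/(4πr²h) = 1/(4π·1.85²·7.53) = 0.003088 K/W
ΣR = 0.003095 K/W
ΔT = Q·ΣR = 64700 × 0.003095 = 200.2 K
Heat flows inward, so T_out = T_in + ΔT = -179 + 200.2 = 21.2 °C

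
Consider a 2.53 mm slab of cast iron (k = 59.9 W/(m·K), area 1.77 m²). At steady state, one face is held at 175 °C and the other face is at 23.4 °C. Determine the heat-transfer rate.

Q = 6350 kW

Q = kA·ΔT/L = 59.9 × 1.77 × |175 °C − 23.4 °C| / 0.00253 = 6.35×10^6 W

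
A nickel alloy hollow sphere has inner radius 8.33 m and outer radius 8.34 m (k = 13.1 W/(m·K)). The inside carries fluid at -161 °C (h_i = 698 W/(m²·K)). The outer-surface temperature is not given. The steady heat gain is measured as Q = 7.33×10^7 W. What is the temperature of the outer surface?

T_out = 23.5 °C

Sum the resistances:
  R_conv,in = 1/(4πr²h) = 1/(4π·8.33²·698) = 1.643×10^-6 K/W
  R_nickel alloy = (1/8.33 − 1/8.34)/(4πk) = 1.439×10^-4/(4π·13.1) = 8.744×10^-7 K/W
ΣR = 2.517×10^-6 K/W
ΔT = Q·ΣR = 7.33×10^7 × 2.517×10^-6 = 184.5 K
Heat flows inward, so T_out = T_in + ΔT = -161 + 184.5 = 23.5 °C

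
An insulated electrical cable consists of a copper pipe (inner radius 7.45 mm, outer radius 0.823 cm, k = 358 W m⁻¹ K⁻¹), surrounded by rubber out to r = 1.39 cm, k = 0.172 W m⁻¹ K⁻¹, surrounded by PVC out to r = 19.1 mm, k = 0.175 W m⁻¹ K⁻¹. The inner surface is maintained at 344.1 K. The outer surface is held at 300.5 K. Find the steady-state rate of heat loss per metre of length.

Q' = 56.3 W/m

Resistance network (inner→outer):
  R'_copper = ln(0.00823/0.00745)/(2πk) = 0.09957/(2π·358) = 4.427×10^-5 m·K/W
  R'_rubber = ln(0.0139/0.00823)/(2πk) = 0.5241/(2π·0.172) = 0.4850 m·K/W
  R'_PVC = ln(0.0191/0.0139)/(2πk) = 0.3178/(2π·0.175) = 0.2890 m·K/W
ΣR = 4.427×10^-5 + 0.4850 + 0.2890 = 0.7740 m·K/W
Q' = ΔT/ΣR = (344.1 K − 300.5 K)/0.7740 = 56.3 W/m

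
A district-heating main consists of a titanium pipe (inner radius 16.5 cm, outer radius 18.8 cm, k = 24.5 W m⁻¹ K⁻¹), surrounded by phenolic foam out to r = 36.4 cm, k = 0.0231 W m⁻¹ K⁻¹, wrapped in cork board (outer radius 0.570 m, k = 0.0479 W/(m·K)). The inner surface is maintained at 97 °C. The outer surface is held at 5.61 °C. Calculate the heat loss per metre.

Series thermal resistances, inner to outer:
  R'_titanium = ln(0.188/0.165)/(2πk) = 0.1305/(2π·24.5) = 8.477×10^-4 m·K/W
  R'_phenolic foam = ln(0.364/0.188)/(2πk) = 0.6607/(2π·0.0231) = 4.552 m·K/W
  R'_cork board = ln(0.570/0.364)/(2πk) = 0.4485/(2π·0.0479) = 1.490 m·K/W
ΣR = 8.477×10^-4 + 4.552 + 1.490 = 6.043 m·K/W
Q' = ΔT/ΣR = (97 °C − 5.61 °C)/6.043 = 15.1 W/m

Q' = 15.1 W/m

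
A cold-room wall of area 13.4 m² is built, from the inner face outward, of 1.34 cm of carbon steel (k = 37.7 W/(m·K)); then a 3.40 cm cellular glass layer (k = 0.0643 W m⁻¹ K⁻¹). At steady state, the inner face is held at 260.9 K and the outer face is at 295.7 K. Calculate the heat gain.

Resistance network (inner→outer):
  R_carbon steel = L/(kA) = 0.0134/(37.7·13.4) = 2.653×10^-5 K/W
  R_cellular glass = L/(kA) = 0.0340/(0.0643·13.4) = 0.03946 K/W
ΣR = 2.653×10^-5 + 0.03946 = 0.03949 K/W
Q = ΔT/ΣR = (260.9 K − 295.7 K)/0.03949 = -881 W
(Negative Q ⇒ heat flows inward; heat gain = 881 W.)

Q = 881 W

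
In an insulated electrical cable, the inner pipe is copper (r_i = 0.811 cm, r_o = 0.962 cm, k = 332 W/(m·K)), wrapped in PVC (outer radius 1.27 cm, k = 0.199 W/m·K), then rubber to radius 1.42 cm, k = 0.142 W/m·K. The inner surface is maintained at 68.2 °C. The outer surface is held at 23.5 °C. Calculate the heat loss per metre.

Q' = 129 W/m

Resistance network (inner→outer):
  R'_copper = ln(0.00962/0.00811)/(2πk) = 0.1707/(2π·332) = 8.185×10^-5 m·K/W
  R'_PVC = ln(0.0127/0.00962)/(2πk) = 0.2778/(2π·0.199) = 0.2221 m·K/W
  R'_rubber = ln(0.0142/0.0127)/(2πk) = 0.1116/(2π·0.142) = 0.1251 m·K/W
ΣR = 8.185×10^-5 + 0.2221 + 0.1251 = 0.3473 m·K/W
Q' = ΔT/ΣR = (68.2 °C − 23.5 °C)/0.3473 = 129 W/m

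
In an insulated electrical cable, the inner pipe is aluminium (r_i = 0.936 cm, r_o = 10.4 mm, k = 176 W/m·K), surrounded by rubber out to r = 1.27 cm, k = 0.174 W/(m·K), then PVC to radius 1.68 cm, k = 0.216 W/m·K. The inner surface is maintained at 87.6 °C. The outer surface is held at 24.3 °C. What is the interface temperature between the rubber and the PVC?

Treat each layer as a resistance in series:
  R'_aluminium = ln(0.0104/0.00936)/(2πk) = 0.1054/(2π·176) = 9.528×10^-5 m·K/W
  R'_rubber = ln(0.0127/0.0104)/(2πk) = 0.1998/(2π·0.174) = 0.1828 m·K/W
  R'_PVC = ln(0.0168/0.0127)/(2πk) = 0.2798/(2π·0.216) = 0.2061 m·K/W
ΣR = 9.528×10^-5 + 0.1828 + 0.2061 = 0.3890 m·K/W
Q' = ΔT/ΣR = (87.6 °C − 24.3 °C)/0.3890 = 162.7 W/m
From the inner boundary to the rubber/PVC interface, ΣR_partial = 0.1829 m·K/W.
T_interface = T_in − Q'·ΣR_partial = 87.6 °C − (162.7)(0.1829) = 57.8 °C

T = 57.8 °C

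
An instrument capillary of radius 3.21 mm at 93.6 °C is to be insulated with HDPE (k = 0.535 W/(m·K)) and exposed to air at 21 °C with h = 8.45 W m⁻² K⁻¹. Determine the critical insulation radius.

r_cr = 6.33 cm

For a cylinder, r_cr = k_ins/h = 0.535/8.45 = 0.0633 m = 6.33 cm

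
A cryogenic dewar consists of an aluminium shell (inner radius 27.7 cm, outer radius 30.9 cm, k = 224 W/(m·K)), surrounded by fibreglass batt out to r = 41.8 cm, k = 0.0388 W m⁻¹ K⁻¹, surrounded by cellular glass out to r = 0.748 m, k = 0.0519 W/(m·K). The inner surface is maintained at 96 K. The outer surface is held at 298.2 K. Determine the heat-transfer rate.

Treat each layer as a resistance in series:
  R_aluminium = (1/0.277 − 1/0.309)/(4πk) = 0.3739/(4π·224) = 1.328×10^-4 K/W
  R_fibreglass batt = (1/0.309 − 1/0.418)/(4πk) = 0.8439/(4π·0.0388) = 1.731 K/W
  R_cellular glass = (1/0.418 − 1/0.748)/(4πk) = 1.055/(4π·0.0519) = 1.618 K/W
ΣR = 1.328×10^-4 + 1.731 + 1.618 = 3.349 K/W
Q = ΔT/ΣR = (96 K − 298.2 K)/3.349 = -60.4 W
(Negative Q ⇒ heat flows inward; heat gain = 60.4 W.)

Q = 60.4 W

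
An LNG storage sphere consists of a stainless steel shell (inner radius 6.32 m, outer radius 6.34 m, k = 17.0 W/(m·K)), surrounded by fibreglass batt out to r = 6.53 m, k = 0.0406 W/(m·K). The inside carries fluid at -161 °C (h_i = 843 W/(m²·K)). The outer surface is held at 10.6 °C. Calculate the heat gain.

Treat each layer as a resistance in series:
  R_conv,in = 1/(4πr²h) = 1/(4π·6.32²·843) = 2.363×10^-6 K/W
  R_stainless steel = (1/6.32 − 1/6.34)/(4πk) = 4.991×10^-4/(4π·17.0) = 2.336×10^-6 K/W
  R_fibreglass batt = (1/6.34 − 1/6.53)/(4πk) = 0.004589/(4π·0.0406) = 0.008995 K/W
ΣR = 2.363×10^-6 + 2.336×10^-6 + 0.008995 = 0.009000 K/W
Q = ΔT/ΣR = (-161 °C − 10.6 °C)/0.009000 = -19100 W
(Negative Q ⇒ heat flows inward; heat gain = 19100 W.)

Q = 19.1 kW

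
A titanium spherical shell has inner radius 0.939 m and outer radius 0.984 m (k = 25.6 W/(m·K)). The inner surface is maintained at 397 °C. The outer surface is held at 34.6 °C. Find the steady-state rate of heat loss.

Q = 4πk·ΔT/(1/r₁ − 1/r₂) = 4π × 25.6 × 362.4 / (1/0.939 − 1/0.984) = 2.39×10^6 W

Q = 2.39×10^6 W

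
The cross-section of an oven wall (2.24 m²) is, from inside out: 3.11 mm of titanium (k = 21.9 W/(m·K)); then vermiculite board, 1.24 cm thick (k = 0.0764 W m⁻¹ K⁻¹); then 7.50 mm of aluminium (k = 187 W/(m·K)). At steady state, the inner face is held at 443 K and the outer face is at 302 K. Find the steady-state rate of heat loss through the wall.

Q = 1940 W

Series thermal resistances, inner to outer:
  R_titanium = L/(kA) = 0.00311/(21.9·2.24) = 6.340×10^-5 K/W
  R_vermiculite board = L/(kA) = 0.0124/(0.0764·2.24) = 0.07246 K/W
  R_aluminium = L/(kA) = 0.00750/(187·2.24) = 1.790×10^-5 K/W
ΣR = 6.340×10^-5 + 0.07246 + 1.790×10^-5 = 0.07254 K/W
Q = ΔT/ΣR = (443 K − 302 K)/0.07254 = 1940 W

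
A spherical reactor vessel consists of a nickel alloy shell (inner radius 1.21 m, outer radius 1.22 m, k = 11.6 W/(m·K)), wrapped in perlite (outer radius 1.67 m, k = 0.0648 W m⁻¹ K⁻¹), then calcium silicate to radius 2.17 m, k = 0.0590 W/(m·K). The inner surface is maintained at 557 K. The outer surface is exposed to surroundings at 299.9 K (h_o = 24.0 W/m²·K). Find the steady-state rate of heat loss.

Q = 561 W

Resistance network (inner→outer):
  R_nickel alloy = (1/1.21 − 1/1.22)/(4πk) = 0.006774/(4π·11.6) = 4.647×10^-5 K/W
  R_perlite = (1/1.22 − 1/1.67)/(4πk) = 0.2209/(4π·0.0648) = 0.2712 K/W
  R_calcium silicate = (1/1.67 − 1/2.17)/(4πk) = 0.1380/(4π·0.0590) = 0.1861 K/W
  R_conv,out = 1/(4πr²h) = 1/(4π·2.17²·24.0) = 7.041×10^-4 K/W
ΣR = 4.647×10^-5 + 0.2712 + 0.1861 + 7.041×10^-4 = 0.4581 K/W
Q = ΔT/ΣR = (557 K − 299.9 K)/0.4581 = 561 W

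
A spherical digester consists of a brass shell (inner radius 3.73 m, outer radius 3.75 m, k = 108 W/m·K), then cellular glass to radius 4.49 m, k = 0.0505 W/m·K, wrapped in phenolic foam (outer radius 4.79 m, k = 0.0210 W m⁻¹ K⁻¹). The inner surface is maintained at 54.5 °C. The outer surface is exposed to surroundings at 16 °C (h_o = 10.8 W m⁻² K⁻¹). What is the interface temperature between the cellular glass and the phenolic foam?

T = 32.7 °C

Resistance network (inner→outer):
  R_brass = (1/3.73 − 1/3.75)/(4πk) = 0.001430/(4π·108) = 1.054×10^-6 K/W
  R_cellular glass = (1/3.75 − 1/4.49)/(4πk) = 0.04395/(4π·0.0505) = 0.06926 K/W
  R_phenolic foam = (1/4.49 − 1/4.79)/(4πk) = 0.01395/(4π·0.0210) = 0.05286 K/W
  R_conv,out = 1/(4πr²h) = 1/(4π·4.79²·10.8) = 3.211×10^-4 K/W
ΣR = 1.054×10^-6 + 0.06926 + 0.05286 + 3.211×10^-4 = 0.1224 K/W
Q = ΔT/ΣR = (54.5 °C − 16 °C)/0.1224 = 314.5 W
From the inner boundary to the cellular glass/phenolic foam interface, ΣR_partial = 0.06926 K/W.
T_interface = T_in − Q·ΣR_partial = 54.5 °C − (314.5)(0.06926) = 32.7 °C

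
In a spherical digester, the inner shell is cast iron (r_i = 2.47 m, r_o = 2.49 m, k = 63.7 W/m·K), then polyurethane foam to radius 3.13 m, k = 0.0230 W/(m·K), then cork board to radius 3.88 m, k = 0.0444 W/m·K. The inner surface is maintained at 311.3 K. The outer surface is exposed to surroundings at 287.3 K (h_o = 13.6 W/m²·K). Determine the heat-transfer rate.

Series thermal resistances, inner to outer:
  R_cast iron = (1/2.47 − 1/2.49)/(4πk) = 0.003252/(4π·63.7) = 4.062×10^-6 K/W
  R_polyurethane foam = (1/2.49 − 1/3.13)/(4πk) = 0.08212/(4π·0.0230) = 0.2841 K/W
  R_cork board = (1/3.13 − 1/3.88)/(4πk) = 0.06176/(4π·0.0444) = 0.1107 K/W
  R_conv,out = 1/(4πr²h) = 1/(4π·3.88²·13.6) = 3.887×10^-4 K/W
ΣR = 4.062×10^-6 + 0.2841 + 0.1107 + 3.887×10^-4 = 0.3952 K/W
Q = ΔT/ΣR = (311.3 K − 287.3 K)/0.3952 = 60.7 W

Q = 60.7 W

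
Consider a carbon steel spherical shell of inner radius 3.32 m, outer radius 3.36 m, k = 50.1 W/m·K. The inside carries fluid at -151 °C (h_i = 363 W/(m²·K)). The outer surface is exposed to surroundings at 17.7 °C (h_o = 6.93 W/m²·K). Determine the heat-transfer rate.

Q = 162 kW

Resistance network (inner→outer):
  R_conv,in = 1/(4πr²h) = 1/(4π·3.32²·363) = 1.989×10^-5 K/W
  R_carbon steel = (1/3.32 − 1/3.36)/(4πk) = 0.003586/(4π·50.1) = 5.696×10^-6 K/W
  R_conv,out = 1/(4πr²h) = 1/(4π·3.36²·6.93) = 0.001017 K/W
ΣR = 1.989×10^-5 + 5.696×10^-6 + 0.001017 = 0.001043 K/W
Q = ΔT/ΣR = (-151 °C − 17.7 °C)/0.001043 = -1.62×10^5 W
(Negative Q ⇒ heat flows inward; heat gain = 1.62×10^5 W.)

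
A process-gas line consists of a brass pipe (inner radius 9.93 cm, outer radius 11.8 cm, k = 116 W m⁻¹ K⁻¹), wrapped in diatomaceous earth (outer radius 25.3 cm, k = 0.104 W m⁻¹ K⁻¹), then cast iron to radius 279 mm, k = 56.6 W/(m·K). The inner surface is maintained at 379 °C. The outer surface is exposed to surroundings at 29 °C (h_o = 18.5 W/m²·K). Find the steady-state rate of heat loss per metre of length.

Q' = 292 W/m

Treat each layer as a resistance in series:
  R'_brass = ln(0.118/0.0993)/(2πk) = 0.1725/(2π·116) = 2.367×10^-4 m·K/W
  R'_diatomaceous earth = ln(0.253/0.118)/(2πk) = 0.7627/(2π·0.104) = 1.167 m·K/W
  R'_cast iron = ln(0.279/0.253)/(2πk) = 0.09782/(2π·56.6) = 2.751×10^-4 m·K/W
  R'_conv,out = 1/(2πr h) = 1/(2π·0.279·18.5) = 0.03084 m·K/W
ΣR = 2.367×10^-4 + 1.167 + 2.751×10^-4 + 0.03084 = 1.198 m·K/W
Q' = ΔT/ΣR = (379 °C − 29 °C)/1.198 = 292 W/m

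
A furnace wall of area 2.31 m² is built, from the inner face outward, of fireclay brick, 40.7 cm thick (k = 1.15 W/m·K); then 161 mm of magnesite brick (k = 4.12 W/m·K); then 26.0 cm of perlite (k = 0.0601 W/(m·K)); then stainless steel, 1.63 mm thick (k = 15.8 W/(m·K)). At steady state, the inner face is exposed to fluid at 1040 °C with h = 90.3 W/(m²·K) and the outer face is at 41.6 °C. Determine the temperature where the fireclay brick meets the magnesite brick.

Resistance network (inner→outer):
  R_conv,in = 1/(hA) = 1/(90.3·2.31) = 0.004794 K/W
  R_fireclay brick = L/(kA) = 0.407/(1.15·2.31) = 0.1532 K/W
  R_magnesite brick = L/(kA) = 0.161/(4.12·2.31) = 0.01692 K/W
  R_perlite = L/(kA) = 0.260/(0.0601·2.31) = 1.873 K/W
  R_stainless steel = L/(kA) = 0.00163/(15.8·2.31) = 4.466×10^-5 K/W
ΣR = 0.004794 + 0.1532 + 0.01692 + 1.873 + 4.466×10^-5 = 2.048 K/W
Q = ΔT/ΣR = (1040 °C − 41.6 °C)/2.048 = 487.5 W
From the inner boundary to the fireclay brick/magnesite brick interface, ΣR_partial = 0.1580 K/W.
T_interface = T_in − Q·ΣR_partial = 1040 °C − (487.5)(0.1580) = 963 °C

T = 963 °C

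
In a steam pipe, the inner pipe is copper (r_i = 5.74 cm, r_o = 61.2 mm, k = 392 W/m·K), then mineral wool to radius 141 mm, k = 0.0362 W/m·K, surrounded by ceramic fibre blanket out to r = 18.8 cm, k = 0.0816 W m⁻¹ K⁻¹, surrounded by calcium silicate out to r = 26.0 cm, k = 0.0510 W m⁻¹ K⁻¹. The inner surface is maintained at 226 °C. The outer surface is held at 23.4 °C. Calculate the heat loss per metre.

Q' = 38.6 W/m

Resistance network (inner→outer):
  R'_copper = ln(0.0612/0.0574)/(2πk) = 0.06410/(2π·392) = 2.603×10^-5 m·K/W
  R'_mineral wool = ln(0.141/0.0612)/(2πk) = 0.8346/(2π·0.0362) = 3.669 m·K/W
  R'_ceramic fibre blanket = ln(0.188/0.141)/(2πk) = 0.2877/(2π·0.0816) = 0.5611 m·K/W
  R'_calcium silicate = ln(0.260/0.188)/(2πk) = 0.3242/(2π·0.0510) = 1.012 m·K/W
ΣR = 2.603×10^-5 + 3.669 + 0.5611 + 1.012 = 5.242 m·K/W
Q' = ΔT/ΣR = (226 °C − 23.4 °C)/5.242 = 38.6 W/m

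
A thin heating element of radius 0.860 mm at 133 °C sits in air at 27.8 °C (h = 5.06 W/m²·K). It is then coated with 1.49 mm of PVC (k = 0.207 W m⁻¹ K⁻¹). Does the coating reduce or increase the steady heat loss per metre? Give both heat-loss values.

increases: 2.88 → 7.43 W/m

Critical radius for a cylinder: r_cr = k/h = 0.0409 m = 4.09 cm.
Outer radius after coating: r₂ = 8.60×10^-4 + 0.00149 = 0.002350 m.
Since r₁ < r_cr and r₂ ≤ r_cr, the coating moves toward the maximum at r_cr — heat loss rises.
Bare: R = 1/(2πr₁h) = 36.57 m·K/W; Q = 105.2/36.57 = 2.88 W/m.
Coated: R = R_cond + R_conv = 14.16 m·K/W; Q = 105.2/14.16 = 7.43 W/m.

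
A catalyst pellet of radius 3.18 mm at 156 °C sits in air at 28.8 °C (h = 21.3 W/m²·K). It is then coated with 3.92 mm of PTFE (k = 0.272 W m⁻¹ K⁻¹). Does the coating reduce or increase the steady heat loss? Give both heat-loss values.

increases: 0.344 → 1.02 W

Critical radius for a sphere: r_cr = 2k/h = 0.0255 m = 2.55 cm.
Outer radius after coating: r₂ = 0.00318 + 0.00392 = 0.00710 m.
Since r₁ < r_cr and r₂ ≤ r_cr, the coating moves toward the maximum at r_cr — heat loss rises.
Bare: R = 1/(4πr₁²h) = 369.5 K/W; Q = 127.2/369.5 = 0.344 W.
Coated: R = R_cond + R_conv = 124.9 K/W; Q = 127.2/124.9 = 1.02 W.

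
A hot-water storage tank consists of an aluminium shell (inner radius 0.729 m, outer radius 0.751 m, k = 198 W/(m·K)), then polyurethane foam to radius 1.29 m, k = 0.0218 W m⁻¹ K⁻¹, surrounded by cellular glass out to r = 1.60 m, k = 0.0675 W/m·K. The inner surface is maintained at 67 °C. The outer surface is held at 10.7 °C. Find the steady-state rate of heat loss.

Resistance network (inner→outer):
  R_aluminium = (1/0.729 − 1/0.751)/(4πk) = 0.04018/(4π·198) = 1.615×10^-5 K/W
  R_polyurethane foam = (1/0.751 − 1/1.29)/(4πk) = 0.5564/(4π·0.0218) = 2.031 K/W
  R_cellular glass = (1/1.29 − 1/1.60)/(4πk) = 0.1502/(4π·0.0675) = 0.1771 K/W
ΣR = 1.615×10^-5 + 2.031 + 0.1771 = 2.208 K/W
Q = ΔT/ΣR = (67 °C − 10.7 °C)/2.208 = 25.5 W

Q = 25.5 W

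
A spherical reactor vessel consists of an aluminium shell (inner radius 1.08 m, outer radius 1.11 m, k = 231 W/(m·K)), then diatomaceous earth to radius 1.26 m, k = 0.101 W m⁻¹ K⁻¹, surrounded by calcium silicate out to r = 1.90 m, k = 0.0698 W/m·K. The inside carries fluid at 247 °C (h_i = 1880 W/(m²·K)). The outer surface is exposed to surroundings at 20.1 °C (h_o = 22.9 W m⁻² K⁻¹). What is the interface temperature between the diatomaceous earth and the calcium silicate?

T = 198 °C

Resistance network (inner→outer):
  R_conv,in = 1/(4πr²h) = 1/(4π·1.08²·1880) = 3.629×10^-5 K/W
  R_aluminium = (1/1.08 − 1/1.11)/(4πk) = 0.02503/(4π·231) = 8.621×10^-6 K/W
  R_diatomaceous earth = (1/1.11 − 1/1.26)/(4πk) = 0.1073/(4π·0.101) = 0.08450 K/W
  R_calcium silicate = (1/1.26 − 1/1.90)/(4πk) = 0.2673/(4π·0.0698) = 0.3048 K/W
  R_conv,out = 1/(4πr²h) = 1/(4π·1.90²·22.9) = 9.626×10^-4 K/W
ΣR = 3.629×10^-5 + 8.621×10^-6 + 0.08450 + 0.3048 + 9.626×10^-4 = 0.3903 K/W
Q = ΔT/ΣR = (247 °C − 20.1 °C)/0.3903 = 581.3 W
From the inner boundary to the diatomaceous earth/calcium silicate interface, ΣR_partial = 0.08454 K/W.
T_interface = T_in − Q·ΣR_partial = 247 °C − (581.3)(0.08454) = 198 °C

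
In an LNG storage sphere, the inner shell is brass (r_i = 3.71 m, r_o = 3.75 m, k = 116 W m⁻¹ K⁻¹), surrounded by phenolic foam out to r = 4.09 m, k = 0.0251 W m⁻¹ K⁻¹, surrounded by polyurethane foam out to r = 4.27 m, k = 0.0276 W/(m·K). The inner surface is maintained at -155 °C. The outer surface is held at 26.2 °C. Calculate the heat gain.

Q = 1810 W

Treat each layer as a resistance in series:
  R_brass = (1/3.71 − 1/3.75)/(4πk) = 0.002875/(4π·116) = 1.972×10^-6 K/W
  R_phenolic foam = (1/3.75 − 1/4.09)/(4πk) = 0.02217/(4π·0.0251) = 0.07028 K/W
  R_polyurethane foam = (1/4.09 − 1/4.27)/(4πk) = 0.01031/(4π·0.0276) = 0.02972 K/W
ΣR = 1.972×10^-6 + 0.07028 + 0.02972 = 0.1000 K/W
Q = ΔT/ΣR = (-155 °C − 26.2 °C)/0.1000 = -1810 W
(Negative Q ⇒ heat flows inward; heat gain = 1810 W.)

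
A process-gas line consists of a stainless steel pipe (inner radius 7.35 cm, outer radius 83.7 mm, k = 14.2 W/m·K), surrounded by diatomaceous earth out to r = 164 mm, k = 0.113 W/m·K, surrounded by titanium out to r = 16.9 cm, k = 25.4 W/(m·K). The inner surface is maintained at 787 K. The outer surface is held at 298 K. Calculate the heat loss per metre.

Resistance network (inner→outer):
  R'_stainless steel = ln(0.0837/0.0735)/(2πk) = 0.1300/(2π·14.2) = 0.001457 m·K/W
  R'_diatomaceous earth = ln(0.164/0.0837)/(2πk) = 0.6726/(2π·0.113) = 0.9474 m·K/W
  R'_titanium = ln(0.169/0.164)/(2πk) = 0.03003/(2π·25.4) = 1.882×10^-4 m·K/W
ΣR = 0.001457 + 0.9474 + 1.882×10^-4 = 0.9490 m·K/W
Q' = ΔT/ΣR = (787 K − 298 K)/0.9490 = 515 W/m

Q' = 515 W/m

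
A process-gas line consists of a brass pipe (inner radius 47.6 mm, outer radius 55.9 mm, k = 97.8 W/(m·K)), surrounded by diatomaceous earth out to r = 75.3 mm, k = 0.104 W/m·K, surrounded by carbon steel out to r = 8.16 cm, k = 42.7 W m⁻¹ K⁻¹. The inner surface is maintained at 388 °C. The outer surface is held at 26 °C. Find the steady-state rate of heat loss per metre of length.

Q' = 793 W/m

Resistance network (inner→outer):
  R'_brass = ln(0.0559/0.0476)/(2πk) = 0.1607/(2π·97.8) = 2.616×10^-4 m·K/W
  R'_diatomaceous earth = ln(0.0753/0.0559)/(2πk) = 0.2979/(2π·0.104) = 0.4559 m·K/W
  R'_carbon steel = ln(0.0816/0.0753)/(2πk) = 0.08035/(2π·42.7) = 2.995×10^-4 m·K/W
ΣR = 2.616×10^-4 + 0.4559 + 2.995×10^-4 = 0.4565 m·K/W
Q' = ΔT/ΣR = (388 °C − 26 °C)/0.4565 = 793 W/m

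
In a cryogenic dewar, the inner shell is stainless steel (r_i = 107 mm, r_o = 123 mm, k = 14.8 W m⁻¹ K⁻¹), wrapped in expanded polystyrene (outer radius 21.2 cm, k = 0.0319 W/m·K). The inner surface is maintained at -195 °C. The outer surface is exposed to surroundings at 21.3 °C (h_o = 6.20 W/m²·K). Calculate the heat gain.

Q = 24.6 W

Resistance network (inner→outer):
  R_stainless steel = (1/0.107 − 1/0.123)/(4πk) = 1.216/(4π·14.8) = 0.006537 K/W
  R_expanded polystyrene = (1/0.123 − 1/0.212)/(4πk) = 3.413/(4π·0.0319) = 8.514 K/W
  R_conv,out = 1/(4πr²h) = 1/(4π·0.212²·6.20) = 0.2856 K/W
ΣR = 0.006537 + 8.514 + 0.2856 = 8.806 K/W
Q = ΔT/ΣR = (-195 °C − 21.3 °C)/8.806 = -24.6 W
(Negative Q ⇒ heat flows inward; heat gain = 24.6 W.)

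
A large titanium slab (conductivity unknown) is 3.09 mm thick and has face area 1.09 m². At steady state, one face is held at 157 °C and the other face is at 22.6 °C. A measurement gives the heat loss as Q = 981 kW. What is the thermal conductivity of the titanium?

ΣR = ΔT/Q = |157 − 22.6|/9.81×10^5 = 1.370×10^-4 K/W
L/(kA) = 1.370×10^-4 ⇒ k = 0.00309/(1.370×10^-4·1.09) = 20.7 W/m·K

k = 20.7 W/m·K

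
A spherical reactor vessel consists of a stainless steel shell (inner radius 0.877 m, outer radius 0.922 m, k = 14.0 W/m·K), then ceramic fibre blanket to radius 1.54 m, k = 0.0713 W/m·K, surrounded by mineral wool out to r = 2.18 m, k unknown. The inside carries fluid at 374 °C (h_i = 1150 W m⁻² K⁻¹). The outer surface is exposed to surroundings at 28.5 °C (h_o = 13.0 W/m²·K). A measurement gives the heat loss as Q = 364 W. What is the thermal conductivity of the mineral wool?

ΣR = ΔT/Q = |374 − 28.5|/364 = 0.9492 K/W
Known resistances:
  R_conv,in = 1/(4πr²h) = 1/(4π·0.877²·1150) = 8.997×10^-5 K/W
  R_stainless steel = (1/0.877 − 1/0.922)/(4πk) = 0.05565/(4π·14.0) = 3.163×10^-4 K/W
  R_ceramic fibre blanket = (1/0.922 − 1/1.54)/(4πk) = 0.4352/(4π·0.0713) = 0.4858 K/W
  R_conv,out = 1/(4πr²h) = 1/(4π·2.18²·13.0) = 0.001288 K/W
R_mineral wool = ΣR − ΣR_known = 0.9492 − 0.4875 = 0.4617 K/W
(1/r₁−1/r₂)/(4πk) = 0.4617 ⇒ k = 0.1906/(4π·0.4617) = 0.0329 W/m·K

k = 0.0329 W/m·K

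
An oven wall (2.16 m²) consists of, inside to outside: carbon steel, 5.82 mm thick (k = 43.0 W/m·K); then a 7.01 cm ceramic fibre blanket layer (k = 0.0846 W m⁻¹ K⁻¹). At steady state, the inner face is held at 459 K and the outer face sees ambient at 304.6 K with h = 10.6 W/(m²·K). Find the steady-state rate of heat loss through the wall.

Series thermal resistances, inner to outer:
  R_carbon steel = L/(kA) = 0.00582/(43.0·2.16) = 6.266×10^-5 K/W
  R_ceramic fibre blanket = L/(kA) = 0.0701/(0.0846·2.16) = 0.3836 K/W
  R_conv,out = 1/(hA) = 1/(10.6·2.16) = 0.04368 K/W
ΣR = 6.266×10^-5 + 0.3836 + 0.04368 = 0.4273 K/W
Q = ΔT/ΣR = (459 K − 304.6 K)/0.4273 = 361 W

Q = 361 W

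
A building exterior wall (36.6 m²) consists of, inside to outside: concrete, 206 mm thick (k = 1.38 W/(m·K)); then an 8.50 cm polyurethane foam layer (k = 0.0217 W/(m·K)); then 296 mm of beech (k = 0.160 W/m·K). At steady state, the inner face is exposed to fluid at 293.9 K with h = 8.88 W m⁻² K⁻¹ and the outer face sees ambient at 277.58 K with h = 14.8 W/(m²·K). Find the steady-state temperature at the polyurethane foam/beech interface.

Treat each layer as a resistance in series:
  R_conv,in = 1/(hA) = 1/(8.88·36.6) = 0.003077 K/W
  R_concrete = L/(kA) = 0.206/(1.38·36.6) = 0.004079 K/W
  R_polyurethane foam = L/(kA) = 0.0850/(0.0217·36.6) = 0.1070 K/W
  R_beech = L/(kA) = 0.296/(0.160·36.6) = 0.05055 K/W
  R_conv,out = 1/(hA) = 1/(14.8·36.6) = 0.001846 K/W
ΣR = 0.003077 + 0.004079 + 0.1070 + 0.05055 + 0.001846 = 0.1666 K/W
Q = ΔT/ΣR = (293.9 K − 277.58 K)/0.1666 = 97.96 W
From the inner boundary to the polyurethane foam/beech interface, ΣR_partial = 0.1142 K/W.
T_interface = T_in − Q·ΣR_partial = 293.9 K − (97.96)(0.1142) = 282.71 K

T = 282.71 K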